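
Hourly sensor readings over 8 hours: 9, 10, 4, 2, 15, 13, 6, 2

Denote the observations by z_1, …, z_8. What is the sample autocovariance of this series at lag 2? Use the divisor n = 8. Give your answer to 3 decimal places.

Mean z̄ = (9 + 10 + 4 + 2 + 15 + 13 + 6 + 2)/8 = 7.6250
Deviations: 1.3750, 2.3750, -3.6250, -5.6250, 7.3750, 5.3750, -1.6250, -5.6250
Σ_{t=1}^{6}(z_t−z̄)(z_{t+2}−z̄) = -117.5313
γ_2 = -117.5313 / 8 = -14.691

-14.691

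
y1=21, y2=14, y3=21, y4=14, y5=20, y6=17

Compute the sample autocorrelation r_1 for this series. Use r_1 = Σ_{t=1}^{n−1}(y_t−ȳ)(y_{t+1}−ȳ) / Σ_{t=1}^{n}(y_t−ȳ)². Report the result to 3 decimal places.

Mean ȳ = (21 + 14 + 21 + 14 + 20 + 17)/6 = 17.8333
Numerator Σ_{t=1}^{5}(y_t−ȳ)(y_{t+1}−ȳ) = -46.5278
Denominator Σ(y_t−ȳ)² = 54.8333
r_1 = -46.5278 / 54.8333 = -0.849

-0.849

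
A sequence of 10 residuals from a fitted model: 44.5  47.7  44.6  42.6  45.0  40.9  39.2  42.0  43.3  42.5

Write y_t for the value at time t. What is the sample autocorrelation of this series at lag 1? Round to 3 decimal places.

Mean ȳ = (44.5 + 47.7 + 44.6 + 42.6 + 45.0 + 40.9 + 39.2 + 42.0 + 43.3 + 42.5)/10 = 43.2300
Numerator Σ_{t=1}^{9}(y_t−ȳ)(y_{t+1}−ȳ) = 19.9081
Denominator Σ(y_t−ȳ)² = 50.7210
r_1 = 19.9081 / 50.7210 = 0.393

0.393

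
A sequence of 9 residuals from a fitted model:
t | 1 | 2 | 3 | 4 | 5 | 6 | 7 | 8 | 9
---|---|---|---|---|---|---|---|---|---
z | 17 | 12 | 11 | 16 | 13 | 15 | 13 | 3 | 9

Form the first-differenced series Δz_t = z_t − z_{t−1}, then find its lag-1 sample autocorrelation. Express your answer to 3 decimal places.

First differences Δz: -5, -1, 5, -3, 2, -2, -10, 6
Mean of differences = -1.0000
Numerator Σ(Δz_t−Δz̄)(Δz_{t+1}−Δz̄) = -75.0000
Denominator Σ(Δz_t−Δz̄)² = 196.0000
r_1(Δz) = -75.0000 / 196.0000 = -0.383

-0.383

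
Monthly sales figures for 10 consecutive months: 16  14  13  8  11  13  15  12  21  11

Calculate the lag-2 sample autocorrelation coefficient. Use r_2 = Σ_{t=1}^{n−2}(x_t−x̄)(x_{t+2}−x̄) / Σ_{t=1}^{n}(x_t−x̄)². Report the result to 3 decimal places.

Mean x̄ = (16 + 14 + 13 + 8 + 11 + 13 + 15 + 12 + 21 + 11)/10 = 13.4000
Numerator Σ_{t=1}^{8}(x_t−x̄)(x_{t+2}−x̄) = 11.0800
Denominator Σ(x_t−x̄)² = 110.4000
r_2 = 11.0800 / 110.4000 = 0.100

0.100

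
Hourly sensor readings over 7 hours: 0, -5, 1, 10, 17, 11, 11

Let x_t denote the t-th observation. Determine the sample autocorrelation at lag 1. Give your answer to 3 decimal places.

0.607

Mean x̄ = (0 − 5 + 1 + 10 + 17 + 11 + 11)/7 = 6.4286
Deviations from mean: -6.4286, -11.4286, -5.4286, 3.5714, 10.5714, 4.5714, 4.5714
Σ(x_t−x̄)(x_{t+1}−x̄) = (73.4694) + (62.0408) + (-19.3878) + (37.7551) + (48.3265) + (20.8980) = 223.1020
Denominator Σ(x_t−x̄)² = 367.7143
r_1 = 223.1020 / 367.7143 = 0.607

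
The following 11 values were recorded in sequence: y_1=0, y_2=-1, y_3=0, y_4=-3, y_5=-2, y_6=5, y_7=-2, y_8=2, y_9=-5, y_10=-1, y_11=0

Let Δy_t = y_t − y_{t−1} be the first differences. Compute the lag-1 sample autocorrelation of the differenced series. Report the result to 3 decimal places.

First differences Δy: -1, 1, -3, 1, 7, -7, 4, -7, 4, 1
Mean of differences = 0.0000
Numerator Σ(Δy_t−Δȳ)(Δy_{t+1}−Δȳ) = -129.0000
Denominator Σ(Δy_t−Δȳ)² = 192.0000
r_1(Δy) = -129.0000 / 192.0000 = -0.672

-0.672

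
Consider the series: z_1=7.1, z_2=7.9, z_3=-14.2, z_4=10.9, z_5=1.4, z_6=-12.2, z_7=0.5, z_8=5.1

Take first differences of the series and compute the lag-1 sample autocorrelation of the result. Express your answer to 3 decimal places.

-0.506

First differences Δz: 0.8, -22.1, 25.1, -9.5, -13.6, 12.7, 4.6
Mean of differences = -0.2857
Numerator Σ(Δz_t−Δz̄)(Δz_{t+1}−Δz̄) = -798.1359
Denominator Σ(Δz_t−Δz̄)² = 1576.1486
r_1(Δz) = -798.1359 / 1576.1486 = -0.506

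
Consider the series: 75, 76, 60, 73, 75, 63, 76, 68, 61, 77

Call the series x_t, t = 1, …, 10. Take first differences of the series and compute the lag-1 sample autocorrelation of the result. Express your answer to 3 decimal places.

-0.481

First differences Δx: 1, -16, 13, 2, -12, 13, -8, -7, 16
Mean of differences = 0.2222
Numerator Σ(Δx_t−Δx̄)(Δx_{t+1}−Δx̄) = -534.7160
Denominator Σ(Δx_t−Δx̄)² = 1111.5556
r_1(Δx) = -534.7160 / 1111.5556 = -0.481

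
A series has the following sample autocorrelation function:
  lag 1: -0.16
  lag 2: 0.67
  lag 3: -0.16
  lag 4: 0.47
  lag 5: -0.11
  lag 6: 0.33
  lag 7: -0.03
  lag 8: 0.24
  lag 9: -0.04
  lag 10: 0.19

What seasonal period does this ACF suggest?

The largest autocorrelation is r_2 = 0.67, with weaker echoes at lags 4 (0.47), 6 (0.33), 8 (0.24) and 10 (0.19); the remaining lags stay at or below -0.03.
The dominant spike at lag 2 indicates a seasonal period of 2.

2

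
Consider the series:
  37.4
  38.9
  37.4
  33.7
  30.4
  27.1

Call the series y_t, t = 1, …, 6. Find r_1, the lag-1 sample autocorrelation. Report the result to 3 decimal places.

Mean ȳ = (37.4 + 38.9 + 37.4 + 33.7 + 30.4 + 27.1)/6 = 34.1500
Σ(y_t−ȳ)(y_{t+1}−ȳ) = (15.4375) + (15.4375) + (-1.4625) + (1.6875) + (26.4375) = 57.5375
Denominator Σ(y_t−ȳ)² = 107.6550
r_1 = 57.5375 / 107.6550 = 0.534

0.534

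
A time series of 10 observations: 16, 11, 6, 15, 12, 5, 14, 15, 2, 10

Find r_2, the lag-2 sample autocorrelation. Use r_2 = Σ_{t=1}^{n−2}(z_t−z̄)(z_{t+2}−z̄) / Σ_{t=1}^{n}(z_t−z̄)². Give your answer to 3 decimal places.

-0.508

Mean z̄ = (16 + 11 + 6 + 15 + 12 + 5 + 14 + 15 + 2 + 10)/10 = 10.6000
Numerator Σ_{t=1}^{8}(z_t−z̄)(z_{t+2}−z̄) = -105.9200
Denominator Σ(z_t−z̄)² = 208.4000
r_2 = -105.9200 / 208.4000 = -0.508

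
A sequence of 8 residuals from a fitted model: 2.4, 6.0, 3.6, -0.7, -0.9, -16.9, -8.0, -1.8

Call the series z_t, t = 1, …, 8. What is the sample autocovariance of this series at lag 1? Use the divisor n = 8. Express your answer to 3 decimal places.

20.042

Mean z̄ = (2.4 + 6.0 + 3.6 − 0.7 − 0.9 − 16.9 − 8.0 − 1.8)/8 = -2.0375
Deviations: 4.4375, 8.0375, 5.6375, 1.3375, 1.1375, -14.8625, -5.9625, 0.2375
Σ_{t=1}^{7}(z_t−z̄)(z_{t+1}−z̄) = 160.3348
γ_1 = 160.3348 / 8 = 20.042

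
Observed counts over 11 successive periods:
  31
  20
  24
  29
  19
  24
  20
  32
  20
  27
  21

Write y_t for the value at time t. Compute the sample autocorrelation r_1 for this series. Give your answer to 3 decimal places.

-0.604

Mean ȳ = (31 + 20 + 24 + 29 + 19 + 24 + 20 + 32 + 20 + 27 + 21)/11 = 24.2727
Numerator Σ_{t=1}^{10}(y_t−ȳ)(y_{t+1}−ȳ) = -137.8017
Denominator Σ(y_t−ȳ)² = 228.1818
r_1 = -137.8017 / 228.1818 = -0.604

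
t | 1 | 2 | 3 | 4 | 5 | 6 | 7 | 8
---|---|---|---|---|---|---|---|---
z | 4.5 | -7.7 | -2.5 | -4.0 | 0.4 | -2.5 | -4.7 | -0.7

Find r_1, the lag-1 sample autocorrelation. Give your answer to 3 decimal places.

-0.456

Mean z̄ = (4.5 − 7.7 − 2.5 − 4.0 + 0.4 − 2.5 − 4.7 − 0.7)/8 = -2.1500
Deviations from mean: 6.6500, -5.5500, -0.3500, -1.8500, 2.5500, -0.3500, -2.5500, 1.4500
Numerator Σ_{t=1}^{7}(z_t−z̄)(z_{t+1}−z̄) = -42.7325
Denominator Σ(z_t−z̄)² = 93.8000
r_1 = -42.7325 / 93.8000 = -0.456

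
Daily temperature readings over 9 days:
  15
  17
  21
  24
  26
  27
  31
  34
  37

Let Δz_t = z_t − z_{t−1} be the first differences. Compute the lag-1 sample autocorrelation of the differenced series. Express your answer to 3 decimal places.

First differences Δz: 2, 4, 3, 2, 1, 4, 3, 3
Mean of differences = 2.7500
Numerator Σ(Δz_t−Δz̄)(Δz_{t+1}−Δz̄) = -1.3125
Denominator Σ(Δz_t−Δz̄)² = 7.5000
r_1(Δz) = -1.3125 / 7.5000 = -0.175

-0.175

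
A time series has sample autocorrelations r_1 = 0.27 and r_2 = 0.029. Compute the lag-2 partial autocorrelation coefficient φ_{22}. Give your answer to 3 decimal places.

-0.047

φ_{22} = (r_2 − r_1²) / (1 − r_1²)
r_1² = (0.27)² = 0.0729
Numerator = 0.029 − 0.0729 = -0.0439; denominator = 1 − 0.0729 = 0.9271
φ_{22} = -0.0439 / 0.9271 = -0.047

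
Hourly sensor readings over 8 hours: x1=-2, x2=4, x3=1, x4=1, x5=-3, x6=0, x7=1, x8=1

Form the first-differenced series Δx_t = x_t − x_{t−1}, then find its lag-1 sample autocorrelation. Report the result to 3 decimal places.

First differences Δx: 6, -3, 0, -4, 3, 1, 0
Mean of differences = 0.4286
Numerator Σ(Δx_t−Δx̄)(Δx_{t+1}−Δx̄) = -25.8980
Denominator Σ(Δx_t−Δx̄)² = 69.7143
r_1(Δx) = -25.8980 / 69.7143 = -0.371

-0.371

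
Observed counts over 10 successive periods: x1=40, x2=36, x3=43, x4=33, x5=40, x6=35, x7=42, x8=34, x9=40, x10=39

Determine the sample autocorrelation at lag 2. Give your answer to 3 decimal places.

Mean x̄ = (40 + 36 + 43 + 33 + 40 + 35 + 42 + 34 + 40 + 39)/10 = 38.2000
Numerator Σ_{t=1}^{8}(x_t−x̄)(x_{t+2}−x̄) = 69.1200
Denominator Σ(x_t−x̄)² = 107.6000
r_2 = 69.1200 / 107.6000 = 0.642

0.642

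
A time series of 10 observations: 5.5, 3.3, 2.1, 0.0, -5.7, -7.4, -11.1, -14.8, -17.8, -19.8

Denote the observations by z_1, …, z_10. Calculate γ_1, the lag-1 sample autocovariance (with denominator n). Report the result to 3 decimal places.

Mean z̄ = (5.5 + 3.3 + 2.1 + 0.0 − 5.7 − 7.4 − 11.1 − 14.8 − 17.8 − 19.8)/10 = -6.5700
Σ_{t=1}^{9}(z_t−z̄)(z_{t+1}−z̄) = 548.6971
γ_1 = 548.6971 / 10 = 54.870

54.870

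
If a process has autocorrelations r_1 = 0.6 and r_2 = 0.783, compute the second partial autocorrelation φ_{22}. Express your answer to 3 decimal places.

φ_{22} = (r_2 − r_1²) / (1 − r_1²)
r_1² = (0.6)² = 0.36
Numerator = 0.783 − 0.3600 = 0.4230; denominator = 1 − 0.3600 = 0.6400
φ_{22} = 0.4230 / 0.6400 = 0.661

0.661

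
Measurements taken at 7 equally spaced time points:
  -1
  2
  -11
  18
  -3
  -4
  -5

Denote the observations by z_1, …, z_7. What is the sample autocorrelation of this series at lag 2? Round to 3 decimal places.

0.049

Mean z̄ = (-1 + 2 − 11 + 18 − 3 − 4 − 5)/7 = -0.5714
Numerator Σ_{t=1}^{5}(z_t−z̄)(z_{t+2}−z̄) = 24.6327
Denominator Σ(z_t−z̄)² = 497.7143
r_2 = 24.6327 / 497.7143 = 0.049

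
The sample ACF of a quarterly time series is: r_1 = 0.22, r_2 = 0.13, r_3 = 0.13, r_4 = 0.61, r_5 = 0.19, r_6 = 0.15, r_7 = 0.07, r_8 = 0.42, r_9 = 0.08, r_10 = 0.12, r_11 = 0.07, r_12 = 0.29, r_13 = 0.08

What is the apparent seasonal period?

The largest autocorrelation is r_4 = 0.61, with weaker echoes at lags 8 (0.42) and 12 (0.29); the remaining lags stay at or below 0.22. The elevated value at lag 1 (0.22), dropping to 0.13 at lag 2, reflects decaying short-term dependence rather than seasonality.
The dominant spike at lag 4 indicates a seasonal period of 4.

4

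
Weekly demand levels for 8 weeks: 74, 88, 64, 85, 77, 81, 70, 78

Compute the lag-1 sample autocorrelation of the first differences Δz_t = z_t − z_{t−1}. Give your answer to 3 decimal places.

First differences Δz: 14, -24, 21, -8, 4, -11, 8
Mean of differences = 0.5714
Numerator Σ(Δz_t−Δz̄)(Δz_{t+1}−Δz̄) = -1162.0408
Denominator Σ(Δz_t−Δz̄)² = 1475.7143
r_1(Δz) = -1162.0408 / 1475.7143 = -0.787

-0.787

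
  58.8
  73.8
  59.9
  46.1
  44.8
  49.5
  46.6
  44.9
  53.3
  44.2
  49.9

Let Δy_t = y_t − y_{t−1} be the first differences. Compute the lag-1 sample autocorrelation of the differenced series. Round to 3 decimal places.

First differences Δy: 15.0, -13.9, -13.8, -1.3, 4.7, -2.9, -1.7, 8.4, -9.1, 5.7
Mean of differences = -0.8900
Numerator Σ(Δy_t−Δȳ)(Δy_{t+1}−Δȳ) = -183.2761
Denominator Σ(Δy_t−Δȳ)² = 821.6690
r_1(Δy) = -183.2761 / 821.6690 = -0.223

-0.223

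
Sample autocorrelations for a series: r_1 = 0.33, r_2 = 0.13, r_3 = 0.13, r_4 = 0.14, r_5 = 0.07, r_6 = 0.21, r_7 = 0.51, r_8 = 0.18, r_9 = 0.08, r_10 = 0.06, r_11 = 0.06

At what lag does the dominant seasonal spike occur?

7

The largest autocorrelation is r_7 = 0.51; the remaining lags stay at or below 0.33. The elevated value at lag 1 (0.33), dropping to 0.13 at lag 2, reflects decaying short-term dependence rather than seasonality.
The dominant spike at lag 7 indicates a seasonal period of 7.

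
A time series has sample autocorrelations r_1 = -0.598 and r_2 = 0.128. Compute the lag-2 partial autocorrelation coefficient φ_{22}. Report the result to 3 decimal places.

φ_{22} = (r_2 − r_1²) / (1 − r_1²)
r_1² = (-0.598)² = 0.357604
Numerator = 0.128 − 0.3576 = -0.2296; denominator = 1 − 0.3576 = 0.6424
φ_{22} = -0.2296 / 0.6424 = -0.357

-0.357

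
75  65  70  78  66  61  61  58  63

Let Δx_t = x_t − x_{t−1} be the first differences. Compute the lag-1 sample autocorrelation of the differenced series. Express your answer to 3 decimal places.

-0.197

First differences Δx: -10, 5, 8, -12, -5, 0, -3, 5
Mean of differences = -1.5000
Numerator Σ(Δx_t−Δx̄)(Δx_{t+1}−Δx̄) = -73.7500
Denominator Σ(Δx_t−Δx̄)² = 374.0000
r_1(Δx) = -73.7500 / 374.0000 = -0.197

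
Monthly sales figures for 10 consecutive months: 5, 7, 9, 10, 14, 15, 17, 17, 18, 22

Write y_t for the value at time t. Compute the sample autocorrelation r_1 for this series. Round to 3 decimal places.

Mean ȳ = (5 + 7 + 9 + 10 + 14 + 15 + 17 + 17 + 18 + 22)/10 = 13.4000
Numerator Σ_{t=1}^{9}(y_t−ȳ)(y_{t+1}−ȳ) = 170.6400
Denominator Σ(y_t−ȳ)² = 266.4000
r_1 = 170.6400 / 266.4000 = 0.641

0.641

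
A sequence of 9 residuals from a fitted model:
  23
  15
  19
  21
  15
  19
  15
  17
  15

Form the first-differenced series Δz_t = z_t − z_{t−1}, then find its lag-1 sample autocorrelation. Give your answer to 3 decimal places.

-0.572

First differences Δz: -8, 4, 2, -6, 4, -4, 2, -2
Mean of differences = -1.0000
Numerator Σ(Δz_t−Δz̄)(Δz_{t+1}−Δz̄) = -87.0000
Denominator Σ(Δz_t−Δz̄)² = 152.0000
r_1(Δz) = -87.0000 / 152.0000 = -0.572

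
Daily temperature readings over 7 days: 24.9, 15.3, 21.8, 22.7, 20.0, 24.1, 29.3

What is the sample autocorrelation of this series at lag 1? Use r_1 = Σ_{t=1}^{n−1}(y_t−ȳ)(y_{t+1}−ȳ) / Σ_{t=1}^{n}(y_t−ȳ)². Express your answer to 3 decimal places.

Mean ȳ = (24.9 + 15.3 + 21.8 + 22.7 + 20.0 + 24.1 + 29.3)/7 = 22.5857
Deviations from mean: 2.3143, -7.2857, -0.7857, 0.1143, -2.5857, 1.5143, 6.7143
Σ(y_t−ȳ)(y_{t+1}−ȳ) = (-16.8612) + (5.7245) + (-0.0898) + (-0.2955) + (-3.9155) + (10.1673) = -5.2702
Denominator Σ(y_t−ȳ)² = 113.1286
r_1 = -5.2702 / 113.1286 = -0.047

-0.047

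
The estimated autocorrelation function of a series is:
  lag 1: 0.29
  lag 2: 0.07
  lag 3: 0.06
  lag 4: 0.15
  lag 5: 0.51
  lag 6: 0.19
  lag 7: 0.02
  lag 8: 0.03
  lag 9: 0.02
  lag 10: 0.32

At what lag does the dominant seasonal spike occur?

5

The largest autocorrelation is r_5 = 0.51, with a weaker echo at lag 10 (0.32); the remaining lags stay at or below 0.29. The elevated value at lag 1 (0.29), dropping to 0.07 at lag 2, reflects decaying short-term dependence rather than seasonality.
The dominant spike at lag 5 indicates a seasonal period of 5.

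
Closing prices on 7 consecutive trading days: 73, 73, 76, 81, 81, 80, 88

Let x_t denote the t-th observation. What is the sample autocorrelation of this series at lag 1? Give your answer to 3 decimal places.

Mean x̄ = (73 + 73 + 76 + 81 + 81 + 80 + 88)/7 = 78.8571
Deviations from mean: -5.8571, -5.8571, -2.8571, 2.1429, 2.1429, 1.1429, 9.1429
Σ(x_t−x̄)(x_{t+1}−x̄) = (34.3061) + (16.7347) + (-6.1224) + (4.5918) + (2.4490) + (10.4490) = 62.4082
Denominator Σ(x_t−x̄)² = 170.8571
r_1 = 62.4082 / 170.8571 = 0.365

0.365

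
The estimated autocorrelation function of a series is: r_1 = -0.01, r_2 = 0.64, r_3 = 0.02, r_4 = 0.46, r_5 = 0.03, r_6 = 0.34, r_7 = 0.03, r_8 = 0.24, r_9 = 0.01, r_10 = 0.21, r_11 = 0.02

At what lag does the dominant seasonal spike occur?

The largest autocorrelation is r_2 = 0.64, with weaker echoes at lags 4 (0.46), 6 (0.34), 8 (0.24) and 10 (0.21); the remaining lags stay at or below 0.03.
The dominant spike at lag 2 indicates a seasonal period of 2.

2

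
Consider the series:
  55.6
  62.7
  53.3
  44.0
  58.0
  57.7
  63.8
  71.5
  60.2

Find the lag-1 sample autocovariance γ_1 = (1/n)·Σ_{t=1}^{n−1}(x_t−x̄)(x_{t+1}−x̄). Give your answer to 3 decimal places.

Mean x̄ = (55.6 + 62.7 + 53.3 + 44.0 + 58.0 + 57.7 + 63.8 + 71.5 + 60.2)/9 = 58.5333
Σ_{t=1}^{8}(x_t−x̄)(x_{t+1}−x̄) = 135.7389
γ_1 = 135.7389 / 9 = 15.082

15.082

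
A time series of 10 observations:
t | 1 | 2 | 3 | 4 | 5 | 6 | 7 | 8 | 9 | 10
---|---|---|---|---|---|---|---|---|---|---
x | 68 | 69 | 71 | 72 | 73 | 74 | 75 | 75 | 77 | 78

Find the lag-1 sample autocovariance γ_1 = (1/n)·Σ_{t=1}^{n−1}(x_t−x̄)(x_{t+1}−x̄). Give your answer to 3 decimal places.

Mean x̄ = (68 + 69 + 71 + 72 + 73 + 74 + 75 + 75 + 77 + 78)/10 = 73.2000
Σ_{t=1}^{9}(x_t−x̄)(x_{t+1}−x̄) = 63.5600
γ_1 = 63.5600 / 10 = 6.356

6.356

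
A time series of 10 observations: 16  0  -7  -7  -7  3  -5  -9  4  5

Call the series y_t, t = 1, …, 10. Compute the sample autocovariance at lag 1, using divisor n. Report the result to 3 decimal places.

Mean ȳ = (16 + 0 − 7 − 7 − 7 + 3 − 5 − 9 + 4 + 5)/10 = -0.7000
Σ_{t=1}^{9}(y_t−ȳ)(y_{t+1}−ȳ) = 70.9100
γ_1 = 70.9100 / 10 = 7.091

7.091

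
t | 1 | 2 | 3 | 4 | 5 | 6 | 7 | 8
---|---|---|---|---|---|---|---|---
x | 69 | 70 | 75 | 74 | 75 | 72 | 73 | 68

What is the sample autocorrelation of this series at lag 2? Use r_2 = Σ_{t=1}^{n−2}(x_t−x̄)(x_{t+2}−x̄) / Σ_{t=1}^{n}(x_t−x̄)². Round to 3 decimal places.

-0.019

Mean x̄ = (69 + 70 + 75 + 74 + 75 + 72 + 73 + 68)/8 = 72.0000
Σ(x_t−x̄)(x_{t+2}−x̄) = (-9.0000) + (-4.0000) + (9.0000) + (0.0000) + (3.0000) + (0.0000) = -1.0000
Denominator Σ(x_t−x̄)² = 52.0000
r_2 = -1.0000 / 52.0000 = -0.019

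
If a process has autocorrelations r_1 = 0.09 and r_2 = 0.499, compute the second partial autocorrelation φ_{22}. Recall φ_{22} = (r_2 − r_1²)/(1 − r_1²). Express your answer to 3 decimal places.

φ_{22} = (r_2 − r_1²) / (1 − r_1²)
r_1² = (0.09)² = 0.0081
Numerator = 0.499 − 0.0081 = 0.4909; denominator = 1 − 0.0081 = 0.9919
φ_{22} = 0.4909 / 0.9919 = 0.495

0.495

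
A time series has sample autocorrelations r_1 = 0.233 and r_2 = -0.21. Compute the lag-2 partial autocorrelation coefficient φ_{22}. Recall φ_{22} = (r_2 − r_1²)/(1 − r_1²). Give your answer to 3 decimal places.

-0.279

φ_{22} = (r_2 − r_1²) / (1 − r_1²)
r_1² = (0.233)² = 0.054289
Numerator = -0.21 − 0.0543 = -0.2643; denominator = 1 − 0.0543 = 0.9457
φ_{22} = -0.2643 / 0.9457 = -0.279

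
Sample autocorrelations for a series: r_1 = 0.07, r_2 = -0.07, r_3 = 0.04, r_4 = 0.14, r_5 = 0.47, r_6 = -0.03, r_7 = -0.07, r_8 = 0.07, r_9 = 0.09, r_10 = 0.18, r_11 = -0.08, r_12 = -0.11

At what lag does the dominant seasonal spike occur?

5

The largest autocorrelation is r_5 = 0.47, with a weaker echo at lag 10 (0.18); the remaining lags stay at or below 0.14.
The dominant spike at lag 5 indicates a seasonal period of 5.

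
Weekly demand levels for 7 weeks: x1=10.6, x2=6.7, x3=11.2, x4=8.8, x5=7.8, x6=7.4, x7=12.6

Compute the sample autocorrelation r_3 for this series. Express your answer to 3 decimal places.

-0.069

Mean x̄ = (10.6 + 6.7 + 11.2 + 8.8 + 7.8 + 7.4 + 12.6)/7 = 9.3000
Deviations from mean: 1.3000, -2.6000, 1.9000, -0.5000, -1.5000, -1.9000, 3.3000
Numerator Σ_{t=1}^{4}(x_t−x̄)(x_{t+3}−x̄) = -2.0100
Denominator Σ(x_t−x̄)² = 29.0600
r_3 = -2.0100 / 29.0600 = -0.069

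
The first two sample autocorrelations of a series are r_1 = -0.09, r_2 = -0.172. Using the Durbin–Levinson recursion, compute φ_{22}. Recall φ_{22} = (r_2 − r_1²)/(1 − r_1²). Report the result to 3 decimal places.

-0.182

φ_{22} = (r_2 − r_1²) / (1 − r_1²)
r_1² = (-0.09)² = 0.0081
Numerator = -0.172 − 0.0081 = -0.1801; denominator = 1 − 0.0081 = 0.9919
φ_{22} = -0.1801 / 0.9919 = -0.182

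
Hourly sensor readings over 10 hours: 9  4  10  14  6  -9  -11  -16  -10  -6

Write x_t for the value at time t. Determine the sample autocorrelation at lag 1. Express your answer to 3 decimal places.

0.719

Mean x̄ = (9 + 4 + 10 + 14 + 6 − 9 − 11 − 16 − 10 − 6)/10 = -0.9000
Numerator Σ_{t=1}^{9}(x_t−x̄)(x_{t+1}−x̄) = 729.3900
Denominator Σ(x_t−x̄)² = 1014.9000
r_1 = 729.3900 / 1014.9000 = 0.719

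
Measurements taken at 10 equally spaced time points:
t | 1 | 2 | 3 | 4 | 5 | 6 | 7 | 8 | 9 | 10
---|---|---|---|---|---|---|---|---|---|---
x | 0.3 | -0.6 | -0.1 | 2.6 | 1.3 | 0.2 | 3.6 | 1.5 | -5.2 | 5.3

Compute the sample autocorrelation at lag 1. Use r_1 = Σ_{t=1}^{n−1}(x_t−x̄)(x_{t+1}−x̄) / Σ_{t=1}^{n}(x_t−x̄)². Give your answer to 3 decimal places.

Mean x̄ = (0.3 − 0.6 − 0.1 + 2.6 + 1.3 + 0.2 + 3.6 + 1.5 − 5.2 + 5.3)/10 = 0.8900
Numerator Σ_{t=1}^{9}(x_t−x̄)(x_{t+1}−x̄) = -29.7091
Denominator Σ(x_t−x̄)² = 71.3690
r_1 = -29.7091 / 71.3690 = -0.416

-0.416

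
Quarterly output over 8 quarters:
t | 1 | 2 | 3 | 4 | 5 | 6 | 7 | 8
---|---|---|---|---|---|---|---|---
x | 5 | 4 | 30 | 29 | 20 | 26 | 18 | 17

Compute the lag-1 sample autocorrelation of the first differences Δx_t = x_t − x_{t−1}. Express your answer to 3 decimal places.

-0.195

First differences Δx: -1, 26, -1, -9, 6, -8, -1
Mean of differences = 1.7143
Numerator Σ(Δx_t−Δx̄)(Δx_{t+1}−Δx̄) = -163.9388
Denominator Σ(Δx_t−Δx̄)² = 839.4286
r_1(Δx) = -163.9388 / 839.4286 = -0.195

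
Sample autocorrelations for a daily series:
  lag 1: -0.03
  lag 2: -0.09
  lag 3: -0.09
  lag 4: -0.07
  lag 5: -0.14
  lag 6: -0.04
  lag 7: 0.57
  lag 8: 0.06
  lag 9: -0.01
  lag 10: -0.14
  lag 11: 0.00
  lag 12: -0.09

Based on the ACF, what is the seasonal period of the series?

The largest autocorrelation is r_7 = 0.57; the remaining lags stay at or below 0.06.
The dominant spike at lag 7 indicates a seasonal period of 7.

7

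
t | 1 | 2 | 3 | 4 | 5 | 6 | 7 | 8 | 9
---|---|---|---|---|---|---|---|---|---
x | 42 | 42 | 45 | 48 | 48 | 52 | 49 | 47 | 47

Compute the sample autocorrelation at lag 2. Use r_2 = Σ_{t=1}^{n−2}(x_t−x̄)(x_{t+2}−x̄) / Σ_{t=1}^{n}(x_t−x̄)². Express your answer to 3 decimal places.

0.144

Mean x̄ = (42 + 42 + 45 + 48 + 48 + 52 + 49 + 47 + 47)/9 = 46.6667
Numerator Σ_{t=1}^{7}(x_t−x̄)(x_{t+2}−x̄) = 12.1111
Denominator Σ(x_t−x̄)² = 84.0000
r_2 = 12.1111 / 84.0000 = 0.144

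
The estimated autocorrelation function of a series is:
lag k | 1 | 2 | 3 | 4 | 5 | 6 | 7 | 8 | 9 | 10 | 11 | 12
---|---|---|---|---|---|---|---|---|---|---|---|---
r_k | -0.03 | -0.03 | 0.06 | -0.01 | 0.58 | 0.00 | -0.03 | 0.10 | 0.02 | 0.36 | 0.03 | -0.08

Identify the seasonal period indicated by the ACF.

5

The largest autocorrelation is r_5 = 0.58, with a weaker echo at lag 10 (0.36); the remaining lags stay at or below 0.10.
The dominant spike at lag 5 indicates a seasonal period of 5.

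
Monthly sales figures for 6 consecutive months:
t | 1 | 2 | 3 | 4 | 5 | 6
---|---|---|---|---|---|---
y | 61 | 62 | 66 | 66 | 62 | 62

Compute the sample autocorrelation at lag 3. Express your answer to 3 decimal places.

Mean ȳ = (61 + 62 + 66 + 66 + 62 + 62)/6 = 63.1667
Deviations from mean: -2.1667, -1.1667, 2.8333, 2.8333, -1.1667, -1.1667
Numerator Σ_{t=1}^{3}(y_t−ȳ)(y_{t+3}−ȳ) = -8.0833
Denominator Σ(y_t−ȳ)² = 24.8333
r_3 = -8.0833 / 24.8333 = -0.326

-0.326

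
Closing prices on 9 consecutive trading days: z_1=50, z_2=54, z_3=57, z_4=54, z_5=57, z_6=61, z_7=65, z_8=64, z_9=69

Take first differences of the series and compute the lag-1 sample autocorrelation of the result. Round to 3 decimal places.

-0.293

First differences Δz: 4, 3, -3, 3, 4, 4, -1, 5
Mean of differences = 2.3750
Numerator Σ(Δz_t−Δz̄)(Δz_{t+1}−Δz̄) = -16.3906
Denominator Σ(Δz_t−Δz̄)² = 55.8750
r_1(Δz) = -16.3906 / 55.8750 = -0.293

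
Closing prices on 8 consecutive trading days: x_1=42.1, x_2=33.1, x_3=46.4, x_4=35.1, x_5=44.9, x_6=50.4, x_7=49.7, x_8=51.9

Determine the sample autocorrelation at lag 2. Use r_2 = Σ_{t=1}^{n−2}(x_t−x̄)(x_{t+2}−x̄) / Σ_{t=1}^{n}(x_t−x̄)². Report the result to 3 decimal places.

Mean x̄ = (42.1 + 33.1 + 46.4 + 35.1 + 44.9 + 50.4 + 49.7 + 51.9)/8 = 44.2000
Numerator Σ_{t=1}^{6}(x_t−x̄)(x_{t+2}−x̄) = 93.1000
Denominator Σ(x_t−x̄)² = 343.7400
r_2 = 93.1000 / 343.7400 = 0.271

0.271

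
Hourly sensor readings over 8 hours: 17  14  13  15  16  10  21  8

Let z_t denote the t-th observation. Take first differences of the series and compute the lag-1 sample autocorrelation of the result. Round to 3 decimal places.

First differences Δz: -3, -1, 2, 1, -6, 11, -13
Mean of differences = -1.2857
Numerator Σ(Δz_t−Δz̄)(Δz_{t+1}−Δz̄) = -204.6531
Denominator Σ(Δz_t−Δz̄)² = 329.4286
r_1(Δz) = -204.6531 / 329.4286 = -0.621

-0.621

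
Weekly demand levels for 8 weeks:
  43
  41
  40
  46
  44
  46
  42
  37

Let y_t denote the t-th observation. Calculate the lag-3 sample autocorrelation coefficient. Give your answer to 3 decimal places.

Mean ȳ = (43 + 41 + 40 + 46 + 44 + 46 + 42 + 37)/8 = 42.3750
Deviations from mean: 0.6250, -1.3750, -2.3750, 3.6250, 1.6250, 3.6250, -0.3750, -5.3750
Numerator Σ_{t=1}^{5}(y_t−ȳ)(y_{t+3}−ȳ) = -18.6719
Denominator Σ(y_t−ȳ)² = 65.8750
r_3 = -18.6719 / 65.8750 = -0.283

-0.283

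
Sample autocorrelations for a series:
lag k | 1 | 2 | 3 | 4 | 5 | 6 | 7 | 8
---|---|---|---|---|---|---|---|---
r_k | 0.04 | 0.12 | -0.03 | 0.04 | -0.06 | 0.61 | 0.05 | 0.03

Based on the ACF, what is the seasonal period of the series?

6

The largest autocorrelation is r_6 = 0.61; the remaining lags stay at or below 0.12.
The dominant spike at lag 6 indicates a seasonal period of 6.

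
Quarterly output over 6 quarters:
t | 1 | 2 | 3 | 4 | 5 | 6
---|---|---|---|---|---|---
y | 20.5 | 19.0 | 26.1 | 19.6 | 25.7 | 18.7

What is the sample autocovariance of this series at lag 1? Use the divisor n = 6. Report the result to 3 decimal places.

Mean ȳ = (20.5 + 19.0 + 26.1 + 19.6 + 25.7 + 18.7)/6 = 21.6000
Deviations: -1.1000, -2.6000, 4.5000, -2.0000, 4.1000, -2.9000
Σ_{t=1}^{5}(y_t−ȳ)(y_{t+1}−ȳ) = -37.9300
γ_1 = -37.9300 / 6 = -6.322

-6.322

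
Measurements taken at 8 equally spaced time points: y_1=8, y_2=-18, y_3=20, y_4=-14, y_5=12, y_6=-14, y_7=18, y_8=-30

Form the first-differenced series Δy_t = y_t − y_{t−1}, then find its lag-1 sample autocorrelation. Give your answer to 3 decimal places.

-0.780

First differences Δy: -26, 38, -34, 26, -26, 32, -48
Mean of differences = -5.4286
Numerator Σ(Δy_t−Δȳ)(Δy_{t+1}−Δȳ) = -6042.0408
Denominator Σ(Δy_t−Δȳ)² = 7749.7143
r_1(Δy) = -6042.0408 / 7749.7143 = -0.780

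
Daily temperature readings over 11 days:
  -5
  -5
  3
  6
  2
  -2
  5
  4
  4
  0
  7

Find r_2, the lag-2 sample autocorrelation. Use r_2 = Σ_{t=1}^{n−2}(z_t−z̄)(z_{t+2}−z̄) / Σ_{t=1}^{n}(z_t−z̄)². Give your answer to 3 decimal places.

-0.255

Mean z̄ = (-5 − 5 + 3 + 6 + 2 − 2 + 5 + 4 + 4 + 0 + 7)/11 = 1.7273
Numerator Σ_{t=1}^{9}(z_t−z̄)(z_{t+2}−z̄) = -44.9669
Denominator Σ(z_t−z̄)² = 176.1818
r_2 = -44.9669 / 176.1818 = -0.255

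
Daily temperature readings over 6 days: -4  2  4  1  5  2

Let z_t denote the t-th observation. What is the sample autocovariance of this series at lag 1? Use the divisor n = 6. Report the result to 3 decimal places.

Mean z̄ = (-4 + 2 + 4 + 1 + 5 + 2)/6 = 1.6667
Σ_{t=1}^{5}(z_t−z̄)(z_{t+1}−z̄) = -3.7778
γ_1 = -3.7778 / 6 = -0.630

-0.630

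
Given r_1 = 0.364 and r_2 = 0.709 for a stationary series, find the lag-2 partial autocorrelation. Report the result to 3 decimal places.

φ_{22} = (r_2 − r_1²) / (1 − r_1²)
r_1² = (0.364)² = 0.132496
Numerator = 0.709 − 0.1325 = 0.5765; denominator = 1 − 0.1325 = 0.8675
φ_{22} = 0.5765 / 0.8675 = 0.665

0.665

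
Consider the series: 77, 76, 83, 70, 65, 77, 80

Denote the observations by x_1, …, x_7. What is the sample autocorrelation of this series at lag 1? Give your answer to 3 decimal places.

0.052

Mean x̄ = (77 + 76 + 83 + 70 + 65 + 77 + 80)/7 = 75.4286
Numerator Σ_{t=1}^{6}(x_t−x̄)(x_{t+1}−x̄) = 11.5306
Denominator Σ(x_t−x̄)² = 221.7143
r_1 = 11.5306 / 221.7143 = 0.052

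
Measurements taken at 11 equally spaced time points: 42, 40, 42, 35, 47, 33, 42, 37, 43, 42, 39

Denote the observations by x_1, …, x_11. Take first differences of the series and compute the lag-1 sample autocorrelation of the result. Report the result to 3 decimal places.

-0.864

First differences Δx: -2, 2, -7, 12, -14, 9, -5, 6, -1, -3
Mean of differences = -0.3000
Numerator Σ(Δx_t−Δx̄)(Δx_{t+1}−Δx̄) = -473.4900
Denominator Σ(Δx_t−Δx̄)² = 548.1000
r_1(Δx) = -473.4900 / 548.1000 = -0.864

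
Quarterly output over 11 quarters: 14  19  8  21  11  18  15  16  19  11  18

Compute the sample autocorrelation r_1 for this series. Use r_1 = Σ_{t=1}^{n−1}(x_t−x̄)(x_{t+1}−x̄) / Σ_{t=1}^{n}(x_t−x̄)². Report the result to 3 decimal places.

-0.813

Mean x̄ = (14 + 19 + 8 + 21 + 11 + 18 + 15 + 16 + 19 + 11 + 18)/11 = 15.4545
Numerator Σ_{t=1}^{10}(x_t−x̄)(x_{t+1}−x̄) = -135.5702
Denominator Σ(x_t−x̄)² = 166.7273
r_1 = -135.5702 / 166.7273 = -0.813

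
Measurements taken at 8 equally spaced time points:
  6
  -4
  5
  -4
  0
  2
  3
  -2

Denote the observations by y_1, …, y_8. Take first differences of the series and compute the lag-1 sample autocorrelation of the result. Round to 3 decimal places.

-0.654

First differences Δy: -10, 9, -9, 4, 2, 1, -5
Mean of differences = -1.1429
Numerator Σ(Δy_t−Δȳ)(Δy_{t+1}−Δȳ) = -195.3061
Denominator Σ(Δy_t−Δȳ)² = 298.8571
r_1(Δy) = -195.3061 / 298.8571 = -0.654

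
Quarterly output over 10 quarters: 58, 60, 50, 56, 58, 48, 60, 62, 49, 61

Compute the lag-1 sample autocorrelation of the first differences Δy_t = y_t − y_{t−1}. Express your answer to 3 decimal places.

First differences Δy: 2, -10, 6, 2, -10, 12, 2, -13, 12
Mean of differences = 0.3333
Numerator Σ(Δy_t−Δȳ)(Δy_{t+1}−Δȳ) = -362.4444
Denominator Σ(Δy_t−Δȳ)² = 704.0000
r_1(Δy) = -362.4444 / 704.0000 = -0.515

-0.515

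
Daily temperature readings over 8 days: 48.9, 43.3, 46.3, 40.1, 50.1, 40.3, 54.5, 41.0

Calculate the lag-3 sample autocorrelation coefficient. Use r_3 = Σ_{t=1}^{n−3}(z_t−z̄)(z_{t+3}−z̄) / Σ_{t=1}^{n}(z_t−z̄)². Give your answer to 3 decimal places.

-0.521

Mean z̄ = (48.9 + 43.3 + 46.3 + 40.1 + 50.1 + 40.3 + 54.5 + 41.0)/8 = 45.5625
Deviations from mean: 3.3375, -2.2625, 0.7375, -5.4625, 4.5375, -5.2625, 8.9375, -4.5625
Σ(z_t−z̄)(z_{t+3}−z̄) = (-18.2311) + (-10.2661) + (-3.8811) + (-48.8211) + (-20.7023) = -101.9017
Denominator Σ(z_t−z̄)² = 195.6188
r_3 = -101.9017 / 195.6188 = -0.521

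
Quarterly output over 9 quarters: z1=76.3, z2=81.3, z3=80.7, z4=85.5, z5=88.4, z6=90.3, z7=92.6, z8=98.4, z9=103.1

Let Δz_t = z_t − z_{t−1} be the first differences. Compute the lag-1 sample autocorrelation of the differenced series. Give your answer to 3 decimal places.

-0.315

First differences Δz: 5.0, -0.6, 4.8, 2.9, 1.9, 2.3, 5.8, 4.7
Mean of differences = 3.3500
Numerator Σ(Δz_t−Δz̄)(Δz_{t+1}−Δz̄) = -9.9875
Denominator Σ(Δz_t−Δz̄)² = 31.6600
r_1(Δz) = -9.9875 / 31.6600 = -0.315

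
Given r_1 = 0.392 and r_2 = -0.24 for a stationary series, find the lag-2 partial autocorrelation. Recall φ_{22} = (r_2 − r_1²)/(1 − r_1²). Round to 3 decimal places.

-0.465

φ_{22} = (r_2 − r_1²) / (1 − r_1²)
r_1² = (0.392)² = 0.153664
Numerator = -0.24 − 0.1537 = -0.3937; denominator = 1 − 0.1537 = 0.8463
φ_{22} = -0.3937 / 0.8463 = -0.465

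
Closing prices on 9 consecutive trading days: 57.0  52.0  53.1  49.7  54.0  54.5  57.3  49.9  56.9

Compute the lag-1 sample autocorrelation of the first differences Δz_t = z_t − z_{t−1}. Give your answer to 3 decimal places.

-0.552

First differences Δz: -5.0, 1.1, -3.4, 4.3, 0.5, 2.8, -7.4, 7.0
Mean of differences = -0.0125
Numerator Σ(Δz_t−Δz̄)(Δz_{t+1}−Δz̄) = -92.8564
Denominator Σ(Δz_t−Δz̄)² = 168.1088
r_1(Δz) = -92.8564 / 168.1088 = -0.552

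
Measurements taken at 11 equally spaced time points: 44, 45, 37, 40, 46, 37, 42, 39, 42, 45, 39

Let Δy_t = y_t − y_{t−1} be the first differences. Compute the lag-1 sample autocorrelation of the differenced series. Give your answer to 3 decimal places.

-0.529

First differences Δy: 1, -8, 3, 6, -9, 5, -3, 3, 3, -6
Mean of differences = -0.5000
Numerator Σ(Δy_t−Δȳ)(Δy_{t+1}−Δȳ) = -146.2500
Denominator Σ(Δy_t−Δȳ)² = 276.5000
r_1(Δy) = -146.2500 / 276.5000 = -0.529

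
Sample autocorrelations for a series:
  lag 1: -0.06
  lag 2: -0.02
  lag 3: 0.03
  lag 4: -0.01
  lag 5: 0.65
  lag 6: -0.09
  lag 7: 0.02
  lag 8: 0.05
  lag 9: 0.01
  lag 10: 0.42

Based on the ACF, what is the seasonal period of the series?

The largest autocorrelation is r_5 = 0.65, with a weaker echo at lag 10 (0.42); the remaining lags stay at or below 0.05.
The dominant spike at lag 5 indicates a seasonal period of 5.

5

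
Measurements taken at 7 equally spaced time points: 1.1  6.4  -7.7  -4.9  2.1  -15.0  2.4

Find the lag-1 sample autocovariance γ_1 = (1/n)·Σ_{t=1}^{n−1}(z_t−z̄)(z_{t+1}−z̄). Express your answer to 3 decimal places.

Mean z̄ = (1.1 + 6.4 − 7.7 − 4.9 + 2.1 − 15.0 + 2.4)/7 = -2.2286
Σ_{t=1}^{6}(z_t−z̄)(z_{t+1}−z̄) = -129.8322
γ_1 = -129.8322 / 7 = -18.547

-18.547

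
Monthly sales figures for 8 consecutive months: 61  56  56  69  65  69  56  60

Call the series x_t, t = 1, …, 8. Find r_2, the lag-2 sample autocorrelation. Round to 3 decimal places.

-0.147

Mean x̄ = (61 + 56 + 56 + 69 + 65 + 69 + 56 + 60)/8 = 61.5000
Deviations from mean: -0.5000, -5.5000, -5.5000, 7.5000, 3.5000, 7.5000, -5.5000, -1.5000
Numerator Σ_{t=1}^{6}(x_t−x̄)(x_{t+2}−x̄) = -32.0000
Denominator Σ(x_t−x̄)² = 218.0000
r_2 = -32.0000 / 218.0000 = -0.147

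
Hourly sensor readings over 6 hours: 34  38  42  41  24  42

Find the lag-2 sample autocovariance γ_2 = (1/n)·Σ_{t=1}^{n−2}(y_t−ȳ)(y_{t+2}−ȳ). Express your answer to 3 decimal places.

-9.093

Mean ȳ = (34 + 38 + 42 + 41 + 24 + 42)/6 = 36.8333
Deviations: -2.8333, 1.1667, 5.1667, 4.1667, -12.8333, 5.1667
Σ_{t=1}^{4}(y_t−ȳ)(y_{t+2}−ȳ) = -54.5556
γ_2 = -54.5556 / 6 = -9.093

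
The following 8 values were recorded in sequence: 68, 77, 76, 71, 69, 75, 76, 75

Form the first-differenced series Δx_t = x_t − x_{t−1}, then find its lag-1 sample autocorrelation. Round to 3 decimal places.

First differences Δx: 9, -1, -5, -2, 6, 1, -1
Mean of differences = 1.0000
Numerator Σ(Δx_t−Δx̄)(Δx_{t+1}−Δx̄) = -1.0000
Denominator Σ(Δx_t−Δx̄)² = 142.0000
r_1(Δx) = -1.0000 / 142.0000 = -0.007

-0.007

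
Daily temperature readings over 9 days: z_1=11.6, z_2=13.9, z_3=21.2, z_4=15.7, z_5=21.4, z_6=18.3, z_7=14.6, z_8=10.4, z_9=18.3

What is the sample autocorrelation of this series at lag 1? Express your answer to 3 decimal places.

-0.010

Mean z̄ = (11.6 + 13.9 + 21.2 + 15.7 + 21.4 + 18.3 + 14.6 + 10.4 + 18.3)/9 = 16.1556
Numerator Σ_{t=1}^{8}(z_t−z̄)(z_{t+1}−z̄) = -1.2686
Denominator Σ(z_t−z̄)² = 123.7422
r_1 = -1.2686 / 123.7422 = -0.010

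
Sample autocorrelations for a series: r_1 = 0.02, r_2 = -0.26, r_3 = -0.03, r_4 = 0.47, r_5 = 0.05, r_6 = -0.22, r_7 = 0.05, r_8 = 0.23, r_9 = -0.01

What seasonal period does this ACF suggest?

The largest autocorrelation is r_4 = 0.47, with a weaker echo at lag 8 (0.23); the remaining lags stay at or below 0.05.
The dominant spike at lag 4 indicates a seasonal period of 4.

4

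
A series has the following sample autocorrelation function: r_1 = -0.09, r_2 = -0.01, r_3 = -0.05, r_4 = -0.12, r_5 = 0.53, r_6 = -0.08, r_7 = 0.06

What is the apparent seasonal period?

5

The largest autocorrelation is r_5 = 0.53; the remaining lags stay at or below 0.06.
The dominant spike at lag 5 indicates a seasonal period of 5.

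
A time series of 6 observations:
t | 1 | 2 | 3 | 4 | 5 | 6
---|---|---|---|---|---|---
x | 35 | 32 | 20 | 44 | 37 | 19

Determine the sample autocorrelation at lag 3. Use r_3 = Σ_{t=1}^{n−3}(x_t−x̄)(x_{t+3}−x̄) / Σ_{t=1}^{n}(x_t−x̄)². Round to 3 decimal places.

0.390

Mean x̄ = (35 + 32 + 20 + 44 + 37 + 19)/6 = 31.1667
Deviations from mean: 3.8333, 0.8333, -11.1667, 12.8333, 5.8333, -12.1667
Numerator Σ_{t=1}^{3}(x_t−x̄)(x_{t+3}−x̄) = 189.9167
Denominator Σ(x_t−x̄)² = 486.8333
r_3 = 189.9167 / 486.8333 = 0.390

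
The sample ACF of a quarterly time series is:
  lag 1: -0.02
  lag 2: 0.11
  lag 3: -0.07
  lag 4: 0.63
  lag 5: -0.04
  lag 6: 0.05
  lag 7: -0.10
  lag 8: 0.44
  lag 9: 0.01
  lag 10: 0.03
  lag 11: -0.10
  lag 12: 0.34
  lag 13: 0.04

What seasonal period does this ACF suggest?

4

The largest autocorrelation is r_4 = 0.63, with weaker echoes at lags 8 (0.44) and 12 (0.34); the remaining lags stay at or below 0.11.
The dominant spike at lag 4 indicates a seasonal period of 4.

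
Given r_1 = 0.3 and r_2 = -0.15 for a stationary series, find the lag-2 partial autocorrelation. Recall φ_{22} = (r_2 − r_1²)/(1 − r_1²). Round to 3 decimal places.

φ_{22} = (r_2 − r_1²) / (1 − r_1²)
r_1² = (0.3)² = 0.09
Numerator = -0.15 − 0.0900 = -0.2400; denominator = 1 − 0.0900 = 0.9100
φ_{22} = -0.2400 / 0.9100 = -0.264

-0.264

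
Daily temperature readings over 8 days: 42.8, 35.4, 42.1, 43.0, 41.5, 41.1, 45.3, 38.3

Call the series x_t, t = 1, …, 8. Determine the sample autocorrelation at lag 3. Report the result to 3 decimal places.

Mean x̄ = (42.8 + 35.4 + 42.1 + 43.0 + 41.5 + 41.1 + 45.3 + 38.3)/8 = 41.1875
Deviations from mean: 1.6125, -5.7875, 0.9125, 1.8125, 0.3125, -0.0875, 4.1125, -2.8875
Numerator Σ_{t=1}^{5}(x_t−x̄)(x_{t+3}−x̄) = 7.5858
Denominator Σ(x_t−x̄)² = 65.5688
r_3 = 7.5858 / 65.5688 = 0.116

0.116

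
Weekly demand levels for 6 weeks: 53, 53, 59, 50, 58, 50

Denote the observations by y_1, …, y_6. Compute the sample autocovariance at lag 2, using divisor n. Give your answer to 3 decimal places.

5.852

Mean ȳ = (53 + 53 + 59 + 50 + 58 + 50)/6 = 53.8333
Deviations: -0.8333, -0.8333, 5.1667, -3.8333, 4.1667, -3.8333
Σ_{t=1}^{4}(y_t−ȳ)(y_{t+2}−ȳ) = 35.1111
γ_2 = 35.1111 / 6 = 5.852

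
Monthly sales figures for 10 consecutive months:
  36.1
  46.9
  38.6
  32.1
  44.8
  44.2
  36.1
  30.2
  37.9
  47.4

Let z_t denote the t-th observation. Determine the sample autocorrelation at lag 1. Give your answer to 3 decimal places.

-0.066

Mean z̄ = (36.1 + 46.9 + 38.6 + 32.1 + 44.8 + 44.2 + 36.1 + 30.2 + 37.9 + 47.4)/10 = 39.4300
Numerator Σ_{t=1}^{9}(z_t−z̄)(z_{t+1}−z̄) = -21.9589
Denominator Σ(z_t−z̄)² = 335.0410
r_1 = -21.9589 / 335.0410 = -0.066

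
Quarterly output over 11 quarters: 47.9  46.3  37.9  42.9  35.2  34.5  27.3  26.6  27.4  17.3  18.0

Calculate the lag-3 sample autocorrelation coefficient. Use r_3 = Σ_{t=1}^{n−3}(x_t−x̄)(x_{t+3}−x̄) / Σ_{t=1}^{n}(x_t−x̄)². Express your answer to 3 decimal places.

Mean x̄ = (47.9 + 46.3 + 37.9 + 42.9 + 35.2 + 34.5 + 27.3 + 26.6 + 27.4 + 17.3 + 18.0)/11 = 32.8455
Numerator Σ_{t=1}^{8}(x_t−x̄)(x_{t+3}−x̄) = 290.8602
Denominator Σ(x_t−x̄)² = 1104.0473
r_3 = 290.8602 / 1104.0473 = 0.263

0.263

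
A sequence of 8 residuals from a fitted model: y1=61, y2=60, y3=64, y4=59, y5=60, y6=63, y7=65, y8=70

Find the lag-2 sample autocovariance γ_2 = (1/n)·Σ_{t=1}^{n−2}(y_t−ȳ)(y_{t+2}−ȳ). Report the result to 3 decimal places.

-0.078

Mean ȳ = (61 + 60 + 64 + 59 + 60 + 63 + 65 + 70)/8 = 62.7500
Σ_{t=1}^{6}(y_t−ȳ)(y_{t+2}−ȳ) = -0.6250
γ_2 = -0.6250 / 8 = -0.078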